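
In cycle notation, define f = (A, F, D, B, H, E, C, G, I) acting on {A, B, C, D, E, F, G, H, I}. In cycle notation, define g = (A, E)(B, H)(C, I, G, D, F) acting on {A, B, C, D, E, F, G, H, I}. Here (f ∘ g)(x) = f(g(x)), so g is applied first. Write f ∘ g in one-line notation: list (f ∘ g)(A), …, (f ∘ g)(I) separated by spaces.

For each element, apply g then f: A → E → C; B → H → E; C → I → A; D → F → D; E → A → F; F → C → G; G → D → B; H → B → H; I → G → I.
So f ∘ g in one-line form is C E A D F G B H I.

C E A D F G B H I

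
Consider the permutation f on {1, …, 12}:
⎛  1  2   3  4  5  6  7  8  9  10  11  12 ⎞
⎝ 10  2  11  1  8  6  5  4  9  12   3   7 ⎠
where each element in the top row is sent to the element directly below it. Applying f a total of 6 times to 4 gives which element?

8

Tracing 4 → 1 → … returns to 4 after 7 steps, so 4 lies in a 7-cycle (1, 10, 12, 7, 5, 8, 4).
Advancing 6 steps from 4: 4 → 1 → 10 → 12 → 7 → 5 → 8.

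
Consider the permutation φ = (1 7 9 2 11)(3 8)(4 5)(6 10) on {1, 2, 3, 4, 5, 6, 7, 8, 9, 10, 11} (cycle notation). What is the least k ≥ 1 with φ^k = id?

The disjoint cycles have lengths 5, 2, 2, 2.
The order is lcm(5, 2, 2, 2) = 10.

10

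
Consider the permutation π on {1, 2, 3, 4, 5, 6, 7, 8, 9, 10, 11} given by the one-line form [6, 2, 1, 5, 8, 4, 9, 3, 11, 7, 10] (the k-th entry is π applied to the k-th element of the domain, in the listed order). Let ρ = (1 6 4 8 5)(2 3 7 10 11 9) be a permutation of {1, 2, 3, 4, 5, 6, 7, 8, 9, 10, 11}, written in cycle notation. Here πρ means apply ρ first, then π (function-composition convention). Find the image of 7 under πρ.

(πρ)(7) = π(ρ(7)). ρ(7) = 10, then π(10) = 7. So (πρ)(7) = 7.

7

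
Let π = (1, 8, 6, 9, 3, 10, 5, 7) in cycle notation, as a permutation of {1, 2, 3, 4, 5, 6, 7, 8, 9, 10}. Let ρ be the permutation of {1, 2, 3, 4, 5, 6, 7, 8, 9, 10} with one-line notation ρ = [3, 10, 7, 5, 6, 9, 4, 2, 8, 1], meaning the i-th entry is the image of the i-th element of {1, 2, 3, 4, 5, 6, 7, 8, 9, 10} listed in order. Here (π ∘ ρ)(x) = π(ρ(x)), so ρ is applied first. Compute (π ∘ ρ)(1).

(π ∘ ρ)(1) = π(ρ(1)). ρ(1) = 3, then π(3) = 10. So (π ∘ ρ)(1) = 10.

10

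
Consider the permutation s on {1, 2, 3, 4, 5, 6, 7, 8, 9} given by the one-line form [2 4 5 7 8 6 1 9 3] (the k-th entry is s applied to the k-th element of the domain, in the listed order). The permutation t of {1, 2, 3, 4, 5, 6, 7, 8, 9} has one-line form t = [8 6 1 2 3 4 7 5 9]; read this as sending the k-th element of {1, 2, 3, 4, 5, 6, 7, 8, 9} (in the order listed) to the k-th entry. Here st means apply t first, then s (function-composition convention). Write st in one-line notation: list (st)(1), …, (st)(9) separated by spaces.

(st)(x) = s(t(x)). Computing each image: s(t(1)) = s(8) = 9, s(t(2)) = s(6) = 6, s(t(3)) = s(1) = 2, s(t(4)) = s(2) = 4, s(t(5)) = s(3) = 5, s(t(6)) = s(4) = 7, s(t(7)) = s(7) = 1, s(t(8)) = s(5) = 8, s(t(9)) = s(9) = 3.
Hence st = [9 6 2 4 5 7 1 8 3].

9 6 2 4 5 7 1 8 3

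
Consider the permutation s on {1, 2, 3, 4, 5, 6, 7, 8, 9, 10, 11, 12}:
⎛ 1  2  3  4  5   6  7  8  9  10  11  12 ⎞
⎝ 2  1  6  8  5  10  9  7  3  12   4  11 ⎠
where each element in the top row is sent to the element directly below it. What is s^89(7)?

8

Tracing 7 → 9 → … returns to 7 after 9 steps, so 7 lies in a 9-cycle (3 6 10 12 11 4 8 7 9).
Since the cycle has length 9, s^89 acts on it the same as s^8 (89 mod 9 = 8).
Advancing 8 steps from 7: 7 → 9 → 3 → 6 → 10 → 12 → 11 → 4 → 8.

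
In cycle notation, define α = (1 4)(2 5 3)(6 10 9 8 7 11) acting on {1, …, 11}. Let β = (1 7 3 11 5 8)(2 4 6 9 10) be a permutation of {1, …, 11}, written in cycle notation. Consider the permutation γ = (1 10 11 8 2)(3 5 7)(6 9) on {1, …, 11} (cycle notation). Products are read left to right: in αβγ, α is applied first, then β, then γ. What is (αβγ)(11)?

(αβγ)(11) = γ(β(α(11))). α(11) = 6, then β(6) = 9, then γ(9) = 6, so the result is 6.

6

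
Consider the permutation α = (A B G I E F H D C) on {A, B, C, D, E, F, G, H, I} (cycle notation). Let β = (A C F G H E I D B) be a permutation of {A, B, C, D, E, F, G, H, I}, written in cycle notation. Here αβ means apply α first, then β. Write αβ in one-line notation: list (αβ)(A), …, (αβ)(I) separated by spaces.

(αβ)(x) = β(α(x)). Computing each image: β(α(A)) = β(B) = A, β(α(B)) = β(G) = H, β(α(C)) = β(A) = C, β(α(D)) = β(C) = F, β(α(E)) = β(F) = G, β(α(F)) = β(H) = E, β(α(G)) = β(I) = D, β(α(H)) = β(D) = B, β(α(I)) = β(E) = I.
Hence αβ = [A H C F G E D B I].

A H C F G E D B I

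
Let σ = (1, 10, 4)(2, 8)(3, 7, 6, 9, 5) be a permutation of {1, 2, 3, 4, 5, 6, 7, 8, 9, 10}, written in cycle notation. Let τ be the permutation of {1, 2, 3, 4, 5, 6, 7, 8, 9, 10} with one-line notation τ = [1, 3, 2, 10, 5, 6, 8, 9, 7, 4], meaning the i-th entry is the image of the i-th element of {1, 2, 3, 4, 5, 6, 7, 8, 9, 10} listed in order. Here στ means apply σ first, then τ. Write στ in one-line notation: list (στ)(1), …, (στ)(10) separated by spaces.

Chase each element through σ then τ: 1 → 10 → 4; 2 → 8 → 9; 3 → 7 → 8; 4 → 1 → 1; 5 → 3 → 2; 6 → 9 → 7; 7 → 6 → 6; 8 → 2 → 3; 9 → 5 → 5; 10 → 4 → 10.
Collecting the images, στ = [4 9 8 1 2 7 6 3 5 10].

4 9 8 1 2 7 6 3 5 10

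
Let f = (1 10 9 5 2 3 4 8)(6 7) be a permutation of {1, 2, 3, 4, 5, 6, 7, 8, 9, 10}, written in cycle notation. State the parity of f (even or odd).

The cycle lengths are 8, 2.
A cycle is odd iff its length is even; f has 2 even-length cycles, so sgn(f) = (−1)^2 and f is even.

even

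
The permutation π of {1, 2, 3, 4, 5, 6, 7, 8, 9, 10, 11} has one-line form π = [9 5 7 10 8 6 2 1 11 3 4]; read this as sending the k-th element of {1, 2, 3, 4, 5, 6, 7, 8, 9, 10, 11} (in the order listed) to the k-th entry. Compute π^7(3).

Tracing 3 → 7 → … returns to 3 after 10 steps, so 3 lies in a 10-cycle (1, 9, 11, 4, 10, 3, 7, 2, 5, 8).
Advancing 7 steps from 3: 3 → 7 → 2 → 5 → 8 → 1 → 9 → 11.

11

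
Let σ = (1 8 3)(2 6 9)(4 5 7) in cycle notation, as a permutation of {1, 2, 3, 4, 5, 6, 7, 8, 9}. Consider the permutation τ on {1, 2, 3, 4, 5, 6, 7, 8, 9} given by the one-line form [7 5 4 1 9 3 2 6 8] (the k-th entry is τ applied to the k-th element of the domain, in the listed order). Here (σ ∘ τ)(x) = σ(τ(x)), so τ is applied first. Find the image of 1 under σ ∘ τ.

First apply τ: τ(1) = 7, then σ(7) = 4. Thus (σ ∘ τ)(1) = 4.

4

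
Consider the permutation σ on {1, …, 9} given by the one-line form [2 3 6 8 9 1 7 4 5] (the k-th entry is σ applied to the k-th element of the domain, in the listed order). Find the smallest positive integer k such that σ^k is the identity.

4

Writing σ as disjoint cycles, the cycle lengths are 4, 2, 2, 1.
Since disjoint cycles commute, ord(σ) = lcm(4, 2, 2) = 4.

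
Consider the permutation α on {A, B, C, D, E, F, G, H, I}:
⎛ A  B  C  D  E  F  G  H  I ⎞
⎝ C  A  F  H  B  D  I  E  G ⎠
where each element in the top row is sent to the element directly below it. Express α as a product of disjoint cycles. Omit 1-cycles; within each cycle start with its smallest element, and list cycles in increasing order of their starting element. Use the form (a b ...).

Iterating α from A gives A → C → F → D → H → E → B → A; that is the 7-cycle (A C F D H E B).
Continuing from each remaining unvisited element yields (A C F D H E B)(G I).

(A C F D H E B)(G I)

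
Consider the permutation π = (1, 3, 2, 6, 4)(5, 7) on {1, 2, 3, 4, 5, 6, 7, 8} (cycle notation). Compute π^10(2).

2

2 lies in the 5-cycle (1, 3, 2, 6, 4).
Powers repeat with period 5 on this cycle, and 10 mod 5 = 0, so π^10(2) = π^0(2).
So π^10(2) = 2.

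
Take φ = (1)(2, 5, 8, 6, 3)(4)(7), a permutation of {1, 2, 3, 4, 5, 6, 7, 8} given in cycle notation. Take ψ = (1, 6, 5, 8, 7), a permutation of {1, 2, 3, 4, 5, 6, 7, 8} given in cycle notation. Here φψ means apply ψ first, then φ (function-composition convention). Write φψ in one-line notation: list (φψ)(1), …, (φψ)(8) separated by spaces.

Chase each element through ψ then φ: 1 → 6 → 3; 2 → 2 → 5; 3 → 3 → 2; 4 → 4 → 4; 5 → 8 → 6; 6 → 5 → 8; 7 → 1 → 1; 8 → 7 → 7.
Collecting the images, φψ = [3 5 2 4 6 8 1 7].

3 5 2 4 6 8 1 7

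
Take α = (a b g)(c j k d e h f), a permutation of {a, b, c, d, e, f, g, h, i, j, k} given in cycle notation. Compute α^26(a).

a lies in the 3-cycle (a b g).
Since the cycle has length 3, α^26 acts on it the same as α^2 (26 mod 3 = 2).
Advancing 2 steps from a: a → b → g.

g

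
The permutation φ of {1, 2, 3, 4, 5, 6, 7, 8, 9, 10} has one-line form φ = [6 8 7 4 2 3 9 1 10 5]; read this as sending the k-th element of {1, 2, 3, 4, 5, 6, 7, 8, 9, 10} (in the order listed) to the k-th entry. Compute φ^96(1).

5

Tracing 1 → 6 → … returns to 1 after 9 steps, so 1 lies in a 9-cycle (1, 6, 3, 7, 9, 10, 5, 2, 8).
Powers repeat with period 9 on this cycle, and 96 mod 9 = 6, so φ^96(1) = φ^6(1).
Advancing 6 steps from 1: 1 → 6 → 3 → 7 → 9 → 10 → 5.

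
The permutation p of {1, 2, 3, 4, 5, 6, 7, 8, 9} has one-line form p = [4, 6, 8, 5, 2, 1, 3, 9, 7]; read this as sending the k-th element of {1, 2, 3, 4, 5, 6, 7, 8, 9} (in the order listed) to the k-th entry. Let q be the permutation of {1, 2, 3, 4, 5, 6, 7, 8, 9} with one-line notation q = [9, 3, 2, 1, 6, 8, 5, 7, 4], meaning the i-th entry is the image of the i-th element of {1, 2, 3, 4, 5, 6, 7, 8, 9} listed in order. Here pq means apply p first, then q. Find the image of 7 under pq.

2

p(7) = 3, then q(3) = 2; composing gives (pq)(7) = 2.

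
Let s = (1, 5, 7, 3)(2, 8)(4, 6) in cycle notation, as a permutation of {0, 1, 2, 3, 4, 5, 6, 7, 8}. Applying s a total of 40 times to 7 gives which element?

7 lies in the 4-cycle (1, 5, 7, 3).
On a 4-cycle, s^4 is the identity, so s^40 = s^0 there (40 ≡ 0 mod 4).
So s^40(7) = 7.

7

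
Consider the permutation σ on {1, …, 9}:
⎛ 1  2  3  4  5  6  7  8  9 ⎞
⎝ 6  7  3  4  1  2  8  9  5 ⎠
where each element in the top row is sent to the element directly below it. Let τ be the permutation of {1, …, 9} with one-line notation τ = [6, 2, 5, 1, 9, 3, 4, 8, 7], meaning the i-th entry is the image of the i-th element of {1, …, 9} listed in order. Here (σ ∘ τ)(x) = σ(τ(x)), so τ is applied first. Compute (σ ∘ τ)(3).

1

(σ ∘ τ)(3) = σ(τ(3)). τ(3) = 5, then σ(5) = 1. So (σ ∘ τ)(3) = 1.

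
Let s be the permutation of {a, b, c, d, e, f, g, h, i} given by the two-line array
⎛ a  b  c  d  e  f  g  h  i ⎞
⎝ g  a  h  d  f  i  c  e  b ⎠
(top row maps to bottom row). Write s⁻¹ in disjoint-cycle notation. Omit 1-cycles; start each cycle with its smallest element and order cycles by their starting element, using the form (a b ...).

The cycle decomposition of s is (a g c h e f i b).
The inverse reverses every cycle; in canonical form, s⁻¹ = (a b i f e h c g).

(a b i f e h c g)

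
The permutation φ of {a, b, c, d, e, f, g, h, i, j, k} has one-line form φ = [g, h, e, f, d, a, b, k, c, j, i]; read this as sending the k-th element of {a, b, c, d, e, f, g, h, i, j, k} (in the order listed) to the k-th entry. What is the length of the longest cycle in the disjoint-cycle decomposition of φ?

10

Decomposing into disjoint cycles gives (a, g, b, h, k, i, c, e, d, f); the longest has length 10.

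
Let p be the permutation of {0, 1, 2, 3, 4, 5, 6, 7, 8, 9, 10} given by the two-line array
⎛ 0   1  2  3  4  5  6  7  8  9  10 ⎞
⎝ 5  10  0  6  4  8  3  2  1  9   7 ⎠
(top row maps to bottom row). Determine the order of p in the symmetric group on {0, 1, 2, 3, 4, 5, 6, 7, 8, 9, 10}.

Writing p as disjoint cycles, the cycle lengths are 7, 2, 1, 1.
The order of p is the least common multiple of its cycle lengths: lcm(7, 2) = 14.

14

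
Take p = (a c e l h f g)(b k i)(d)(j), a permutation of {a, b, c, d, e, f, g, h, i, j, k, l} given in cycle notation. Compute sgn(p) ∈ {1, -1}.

The cycle lengths are 7, 3, 1, 1.
A cycle is odd iff its length is even; p has 0 even-length cycles, so sgn(p) = (−1)^0 and p is even.

1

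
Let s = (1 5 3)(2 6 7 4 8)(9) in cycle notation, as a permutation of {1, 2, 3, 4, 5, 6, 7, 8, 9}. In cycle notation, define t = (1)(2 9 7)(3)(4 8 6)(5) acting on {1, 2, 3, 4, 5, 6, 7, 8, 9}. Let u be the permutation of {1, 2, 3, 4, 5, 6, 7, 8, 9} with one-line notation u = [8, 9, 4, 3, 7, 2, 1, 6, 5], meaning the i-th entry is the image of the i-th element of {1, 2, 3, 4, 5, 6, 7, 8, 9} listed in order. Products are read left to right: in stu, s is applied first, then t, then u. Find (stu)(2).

(stu)(2) = u(t(s(2))). s(2) = 6, then t(6) = 4, then u(4) = 3, so the result is 3.

3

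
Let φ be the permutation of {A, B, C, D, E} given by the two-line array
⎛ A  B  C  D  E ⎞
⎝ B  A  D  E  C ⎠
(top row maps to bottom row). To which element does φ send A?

B

The entry below A in the array is B, so φ(A) = B.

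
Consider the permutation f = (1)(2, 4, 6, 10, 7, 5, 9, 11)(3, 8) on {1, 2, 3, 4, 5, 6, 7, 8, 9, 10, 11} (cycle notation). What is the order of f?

The cycle type of f is (8, 2, 1).
The order of f is the least common multiple of its cycle lengths: lcm(8, 2) = 8.

8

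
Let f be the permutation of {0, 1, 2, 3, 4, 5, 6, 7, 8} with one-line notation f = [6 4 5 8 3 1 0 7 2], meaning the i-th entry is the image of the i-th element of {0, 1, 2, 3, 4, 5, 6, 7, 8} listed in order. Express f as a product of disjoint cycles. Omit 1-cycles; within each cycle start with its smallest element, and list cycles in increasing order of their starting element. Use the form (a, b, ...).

(0, 6)(1, 4, 3, 8, 2, 5)

Iterating f from 0 gives 0 → 6 → 0; that is the 2-cycle (0, 6).
Continuing from each remaining unvisited element yields (0, 6)(1, 4, 3, 8, 2, 5).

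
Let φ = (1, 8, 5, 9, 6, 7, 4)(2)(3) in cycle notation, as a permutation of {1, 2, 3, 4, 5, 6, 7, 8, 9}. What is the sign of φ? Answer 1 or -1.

1

The cycle lengths are 7, 1, 1.
A cycle is odd iff its length is even; φ has 0 even-length cycles, so sgn(φ) = (−1)^0 and φ is even.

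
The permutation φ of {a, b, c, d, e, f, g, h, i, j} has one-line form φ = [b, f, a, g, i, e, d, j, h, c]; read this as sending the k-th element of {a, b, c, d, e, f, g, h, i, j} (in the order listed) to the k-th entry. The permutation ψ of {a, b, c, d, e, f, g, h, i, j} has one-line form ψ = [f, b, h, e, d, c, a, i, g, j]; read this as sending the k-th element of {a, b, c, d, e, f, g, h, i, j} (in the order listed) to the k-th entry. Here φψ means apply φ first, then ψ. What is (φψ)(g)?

φ(g) = d, then ψ(d) = e; composing gives (φψ)(g) = e.

e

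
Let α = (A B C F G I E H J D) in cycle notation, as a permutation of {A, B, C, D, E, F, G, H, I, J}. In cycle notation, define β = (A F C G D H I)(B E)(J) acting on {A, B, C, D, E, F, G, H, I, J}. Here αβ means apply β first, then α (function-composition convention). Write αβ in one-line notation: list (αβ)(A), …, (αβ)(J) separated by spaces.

G H I J C F A E B D

(αβ)(x) = α(β(x)). Computing each image: α(β(A)) = α(F) = G, α(β(B)) = α(E) = H, α(β(C)) = α(G) = I, α(β(D)) = α(H) = J, α(β(E)) = α(B) = C, α(β(F)) = α(C) = F, α(β(G)) = α(D) = A, α(β(H)) = α(I) = E, α(β(I)) = α(A) = B, α(β(J)) = α(J) = D.
Hence αβ = [G H I J C F A E B D].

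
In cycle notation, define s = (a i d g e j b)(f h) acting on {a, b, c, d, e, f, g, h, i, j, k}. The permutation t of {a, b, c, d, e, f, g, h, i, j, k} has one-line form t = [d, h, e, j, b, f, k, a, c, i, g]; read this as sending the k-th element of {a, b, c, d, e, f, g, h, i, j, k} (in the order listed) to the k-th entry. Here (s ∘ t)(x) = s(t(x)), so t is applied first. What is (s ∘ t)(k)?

e

t(k) = g, then s(g) = e; composing gives (s ∘ t)(k) = e.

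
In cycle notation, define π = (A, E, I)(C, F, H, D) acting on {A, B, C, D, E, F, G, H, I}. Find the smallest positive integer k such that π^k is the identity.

12

The cycle type of π is (4, 3, 1, 1).
Since disjoint cycles commute, ord(π) = lcm(4, 3) = 12.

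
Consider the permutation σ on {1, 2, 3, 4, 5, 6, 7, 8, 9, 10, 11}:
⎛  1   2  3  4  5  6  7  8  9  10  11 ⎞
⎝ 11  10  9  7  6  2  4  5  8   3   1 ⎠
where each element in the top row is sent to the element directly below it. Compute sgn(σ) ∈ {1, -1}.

In disjoint-cycle form the cycle lengths are 7, 2, 2.
A cycle of length ℓ contributes ℓ−1 transpositions, so σ is a product of 6 + 1 + 1 = 8 transpositions — even.

1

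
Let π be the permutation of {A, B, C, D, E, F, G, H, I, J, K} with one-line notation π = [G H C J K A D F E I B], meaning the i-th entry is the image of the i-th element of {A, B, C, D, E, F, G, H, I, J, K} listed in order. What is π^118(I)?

Tracing I → E → … returns to I after 10 steps, so I lies in a 10-cycle (A, G, D, J, I, E, K, B, H, F).
Powers repeat with period 10 on this cycle, and 118 mod 10 = 8, so π^118(I) = π^8(I).
Advancing 8 steps from I: I → E → K → B → H → F → A → G → D.

D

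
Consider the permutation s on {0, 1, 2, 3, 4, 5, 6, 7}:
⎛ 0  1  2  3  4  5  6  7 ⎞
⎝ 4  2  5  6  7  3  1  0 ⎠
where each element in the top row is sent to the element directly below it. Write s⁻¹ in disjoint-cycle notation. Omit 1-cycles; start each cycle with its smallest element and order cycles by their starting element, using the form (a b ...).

The cycle decomposition of s is (0 4 7)(1 2 5 3 6).
Reversing each cycle (and rotating so the smallest element leads) gives s⁻¹ = (0 7 4)(1 6 3 5 2).

(0 7 4)(1 6 3 5 2)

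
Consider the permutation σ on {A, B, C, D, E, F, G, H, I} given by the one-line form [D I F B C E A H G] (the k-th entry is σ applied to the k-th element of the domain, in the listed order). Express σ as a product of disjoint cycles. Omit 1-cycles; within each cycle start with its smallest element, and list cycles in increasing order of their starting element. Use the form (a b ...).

(A D B I G)(C F E)

From A: A → D → B → I → G → A, closing the cycle (A D B I G).
Continuing from each remaining unvisited element yields (A D B I G)(C F E).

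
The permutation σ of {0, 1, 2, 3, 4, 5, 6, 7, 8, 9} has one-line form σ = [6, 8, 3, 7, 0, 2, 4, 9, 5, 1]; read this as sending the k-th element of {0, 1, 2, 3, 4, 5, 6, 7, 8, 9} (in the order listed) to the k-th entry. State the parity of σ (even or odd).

In disjoint-cycle form the cycle lengths are 7, 3.
A cycle is odd iff its length is even; σ has 0 even-length cycles, so sgn(σ) = (−1)^0 and σ is even.

even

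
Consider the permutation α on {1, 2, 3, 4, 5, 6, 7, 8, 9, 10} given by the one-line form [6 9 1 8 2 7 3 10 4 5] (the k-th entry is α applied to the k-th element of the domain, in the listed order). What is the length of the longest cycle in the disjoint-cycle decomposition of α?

6

Decomposing into disjoint cycles gives (1 6 7 3)(2 9 4 8 10 5); the longest has length 6.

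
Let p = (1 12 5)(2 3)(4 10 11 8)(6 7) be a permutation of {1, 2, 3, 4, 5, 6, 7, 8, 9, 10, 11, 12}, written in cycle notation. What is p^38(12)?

1

12 lies in the 3-cycle (1 12 5).
Powers repeat with period 3 on this cycle, and 38 mod 3 = 2, so p^38(12) = p^2(12).
Stepping 2 places around the cycle: 12 → 5 → 1.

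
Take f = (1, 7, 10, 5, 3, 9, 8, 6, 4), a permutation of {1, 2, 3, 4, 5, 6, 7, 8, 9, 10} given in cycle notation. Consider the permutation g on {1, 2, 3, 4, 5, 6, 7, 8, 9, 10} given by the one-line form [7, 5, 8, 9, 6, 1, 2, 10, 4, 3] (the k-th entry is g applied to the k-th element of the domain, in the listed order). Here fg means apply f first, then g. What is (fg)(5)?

8

First apply f: f(5) = 3, then g(3) = 8. Thus (fg)(5) = 8.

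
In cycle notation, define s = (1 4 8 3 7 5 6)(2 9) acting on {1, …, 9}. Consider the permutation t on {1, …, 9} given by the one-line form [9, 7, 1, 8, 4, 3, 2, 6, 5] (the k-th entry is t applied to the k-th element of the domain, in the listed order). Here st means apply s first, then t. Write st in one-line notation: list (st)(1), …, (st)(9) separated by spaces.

For each element, apply s then t: 1 → 4 → 8; 2 → 9 → 5; 3 → 7 → 2; 4 → 8 → 6; 5 → 6 → 3; 6 → 1 → 9; 7 → 5 → 4; 8 → 3 → 1; 9 → 2 → 7.
So st in one-line form is 8 5 2 6 3 9 4 1 7.

8 5 2 6 3 9 4 1 7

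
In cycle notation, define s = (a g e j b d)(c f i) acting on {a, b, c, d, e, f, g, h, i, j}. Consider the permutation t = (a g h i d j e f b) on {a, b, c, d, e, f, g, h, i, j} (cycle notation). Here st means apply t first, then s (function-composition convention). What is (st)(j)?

j

t(j) = e, then s(e) = j; composing gives (st)(j) = j.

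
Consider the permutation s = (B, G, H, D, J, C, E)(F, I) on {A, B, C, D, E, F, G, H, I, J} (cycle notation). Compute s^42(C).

C lies in the 7-cycle (B, G, H, D, J, C, E).
On a 7-cycle, s^7 is the identity, so s^42 = s^0 there (42 ≡ 0 mod 7).
So s^42(C) = C.

C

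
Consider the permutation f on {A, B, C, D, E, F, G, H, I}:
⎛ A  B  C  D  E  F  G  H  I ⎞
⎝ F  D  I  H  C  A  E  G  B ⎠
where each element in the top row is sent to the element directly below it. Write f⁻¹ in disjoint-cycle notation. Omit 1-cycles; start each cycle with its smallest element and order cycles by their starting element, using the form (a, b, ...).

First write f in disjoint cycles: (A, F)(B, D, H, G, E, C, I).
Reversing each cycle (and rotating so the smallest element leads) gives f⁻¹ = (A, F)(B, I, C, E, G, H, D).

(A, F)(B, I, C, E, G, H, D)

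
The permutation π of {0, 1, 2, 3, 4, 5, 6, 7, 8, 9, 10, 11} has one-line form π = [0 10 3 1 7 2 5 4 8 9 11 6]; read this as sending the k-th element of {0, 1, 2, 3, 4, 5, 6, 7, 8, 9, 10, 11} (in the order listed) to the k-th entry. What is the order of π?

The disjoint-cycle form of π has cycle lengths 7, 2, 1, 1, 1.
The order is lcm(7, 2) = 14.

14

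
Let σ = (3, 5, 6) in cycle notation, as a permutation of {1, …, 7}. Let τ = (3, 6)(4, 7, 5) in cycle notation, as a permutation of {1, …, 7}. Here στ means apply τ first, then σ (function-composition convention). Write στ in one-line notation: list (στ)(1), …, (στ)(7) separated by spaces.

For each element, apply τ then σ: 1 → 1 → 1; 2 → 2 → 2; 3 → 6 → 3; 4 → 7 → 7; 5 → 4 → 4; 6 → 3 → 5; 7 → 5 → 6.
Collecting the images, στ = [1 2 3 7 4 5 6].

1 2 3 7 4 5 6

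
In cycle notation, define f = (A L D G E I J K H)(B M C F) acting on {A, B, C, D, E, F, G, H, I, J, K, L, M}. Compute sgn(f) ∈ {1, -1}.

The cycle lengths are 9, 4.
A cycle is odd iff its length is even; f has 1 even-length cycle, so sgn(f) = (−1)^1 and f is odd.

-1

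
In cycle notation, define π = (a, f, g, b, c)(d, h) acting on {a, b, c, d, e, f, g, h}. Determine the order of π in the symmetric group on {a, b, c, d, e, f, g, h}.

The cycle type of π is (5, 2, 1).
The order of π is the least common multiple of its cycle lengths: lcm(5, 2) = 10.

10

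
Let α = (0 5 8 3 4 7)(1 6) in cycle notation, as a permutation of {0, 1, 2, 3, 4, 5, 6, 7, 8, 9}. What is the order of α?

The disjoint cycles have lengths 6, 2, 1, 1.
Since disjoint cycles commute, ord(α) = lcm(6, 2) = 6.

6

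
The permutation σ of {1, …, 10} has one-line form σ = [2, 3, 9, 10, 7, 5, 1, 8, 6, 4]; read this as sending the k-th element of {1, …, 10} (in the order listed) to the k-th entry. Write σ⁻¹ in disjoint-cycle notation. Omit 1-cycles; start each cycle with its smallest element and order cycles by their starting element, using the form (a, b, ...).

(1, 7, 5, 6, 9, 3, 2)(4, 10)

First write σ in disjoint cycles: (1, 2, 3, 9, 6, 5, 7)(4, 10).
Reversing each cycle (and rotating so the smallest element leads) gives σ⁻¹ = (1, 7, 5, 6, 9, 3, 2)(4, 10).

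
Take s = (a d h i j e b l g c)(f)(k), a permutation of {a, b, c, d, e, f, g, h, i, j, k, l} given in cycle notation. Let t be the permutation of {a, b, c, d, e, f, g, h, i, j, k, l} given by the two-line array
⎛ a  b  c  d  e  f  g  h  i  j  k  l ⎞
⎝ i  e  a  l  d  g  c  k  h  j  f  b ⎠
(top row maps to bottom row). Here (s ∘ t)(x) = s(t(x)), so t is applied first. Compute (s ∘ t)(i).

First apply t: t(i) = h, then s(h) = i. Thus (s ∘ t)(i) = i.

i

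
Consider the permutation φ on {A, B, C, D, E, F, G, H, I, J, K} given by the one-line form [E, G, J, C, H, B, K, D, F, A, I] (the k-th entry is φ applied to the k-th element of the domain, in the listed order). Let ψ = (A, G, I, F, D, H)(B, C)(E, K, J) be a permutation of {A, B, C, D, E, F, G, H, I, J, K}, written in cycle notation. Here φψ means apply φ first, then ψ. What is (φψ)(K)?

F

First apply φ: φ(K) = I, then ψ(I) = F. Thus (φψ)(K) = F.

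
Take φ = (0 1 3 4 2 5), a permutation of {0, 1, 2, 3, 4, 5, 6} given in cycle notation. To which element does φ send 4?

In the cycle (0 1 3 4 2 5), 4 is followed by 2, so φ(4) = 2.

2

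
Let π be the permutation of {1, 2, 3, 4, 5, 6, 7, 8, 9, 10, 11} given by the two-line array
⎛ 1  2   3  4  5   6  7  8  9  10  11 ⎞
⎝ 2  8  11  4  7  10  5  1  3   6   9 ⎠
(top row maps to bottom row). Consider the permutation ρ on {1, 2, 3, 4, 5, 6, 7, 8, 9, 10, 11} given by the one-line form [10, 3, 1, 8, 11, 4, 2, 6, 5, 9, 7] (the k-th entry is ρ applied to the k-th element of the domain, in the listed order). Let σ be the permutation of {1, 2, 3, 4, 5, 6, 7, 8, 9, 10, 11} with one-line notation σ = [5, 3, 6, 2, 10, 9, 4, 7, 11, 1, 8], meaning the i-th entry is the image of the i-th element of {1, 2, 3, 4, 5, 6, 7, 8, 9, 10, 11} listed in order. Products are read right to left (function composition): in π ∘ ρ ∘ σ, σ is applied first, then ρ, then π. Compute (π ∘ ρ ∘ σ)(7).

Apply the permutations in order: σ(7) = 4, then ρ(4) = 8, then π(8) = 1. So (π ∘ ρ ∘ σ)(7) = 1.

1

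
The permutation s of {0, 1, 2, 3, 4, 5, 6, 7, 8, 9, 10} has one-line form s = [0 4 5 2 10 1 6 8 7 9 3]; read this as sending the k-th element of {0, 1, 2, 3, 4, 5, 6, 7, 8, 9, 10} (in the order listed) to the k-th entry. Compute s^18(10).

Tracing 10 → 3 → … returns to 10 after 6 steps, so 10 lies in a 6-cycle (1 4 10 3 2 5).
Since the cycle has length 6, s^18 acts on it the same as s^0 (18 mod 6 = 0).
So s^18(10) = 10.

10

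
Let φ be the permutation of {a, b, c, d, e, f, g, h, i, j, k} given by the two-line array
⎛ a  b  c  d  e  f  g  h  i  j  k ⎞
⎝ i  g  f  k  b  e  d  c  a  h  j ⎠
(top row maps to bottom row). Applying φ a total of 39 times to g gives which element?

j

Tracing g → d → … returns to g after 9 steps, so g lies in a 9-cycle (b, g, d, k, j, h, c, f, e).
On a 9-cycle, φ^9 is the identity, so φ^39 = φ^3 there (39 ≡ 3 mod 9).
Stepping 3 places around the cycle: g → d → k → j.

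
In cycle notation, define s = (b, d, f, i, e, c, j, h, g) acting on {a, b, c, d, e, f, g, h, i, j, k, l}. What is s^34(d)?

d lies in the 9-cycle (b, d, f, i, e, c, j, h, g).
Since the cycle has length 9, s^34 acts on it the same as s^7 (34 mod 9 = 7).
Stepping 7 places around the cycle: d → f → i → e → c → j → h → g.

g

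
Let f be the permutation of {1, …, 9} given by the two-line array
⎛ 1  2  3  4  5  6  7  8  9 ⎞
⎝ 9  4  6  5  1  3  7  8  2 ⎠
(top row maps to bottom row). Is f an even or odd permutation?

odd

In disjoint-cycle form the cycle lengths are 5, 2, 1, 1.
A cycle of length ℓ contributes ℓ−1 transpositions, so f is a product of 4 + 1 = 5 transpositions — odd.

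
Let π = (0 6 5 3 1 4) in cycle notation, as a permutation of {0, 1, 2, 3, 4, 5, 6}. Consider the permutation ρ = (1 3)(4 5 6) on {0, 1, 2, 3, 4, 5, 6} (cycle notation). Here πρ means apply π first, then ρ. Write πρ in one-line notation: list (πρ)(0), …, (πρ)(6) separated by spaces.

(πρ)(x) = ρ(π(x)). Computing each image: ρ(π(0)) = ρ(6) = 4, ρ(π(1)) = ρ(4) = 5, ρ(π(2)) = ρ(2) = 2, ρ(π(3)) = ρ(1) = 3, ρ(π(4)) = ρ(0) = 0, ρ(π(5)) = ρ(3) = 1, ρ(π(6)) = ρ(5) = 6.
Hence πρ = [4 5 2 3 0 1 6].

4 5 2 3 0 1 6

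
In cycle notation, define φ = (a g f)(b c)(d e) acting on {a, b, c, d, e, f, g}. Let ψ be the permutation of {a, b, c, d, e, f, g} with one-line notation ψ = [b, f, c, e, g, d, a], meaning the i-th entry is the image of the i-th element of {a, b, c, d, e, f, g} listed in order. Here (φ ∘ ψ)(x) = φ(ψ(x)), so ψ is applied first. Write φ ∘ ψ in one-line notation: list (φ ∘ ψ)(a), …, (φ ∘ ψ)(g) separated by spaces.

(φ ∘ ψ)(x) = φ(ψ(x)). Computing each image: φ(ψ(a)) = φ(b) = c, φ(ψ(b)) = φ(f) = a, φ(ψ(c)) = φ(c) = b, φ(ψ(d)) = φ(e) = d, φ(ψ(e)) = φ(g) = f, φ(ψ(f)) = φ(d) = e, φ(ψ(g)) = φ(a) = g.
Hence φ ∘ ψ = [c a b d f e g].

c a b d f e g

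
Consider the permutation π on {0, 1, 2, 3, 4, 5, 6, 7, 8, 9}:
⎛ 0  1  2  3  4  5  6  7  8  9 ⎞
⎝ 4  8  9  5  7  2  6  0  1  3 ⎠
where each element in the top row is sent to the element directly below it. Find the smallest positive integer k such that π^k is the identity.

12

Decomposing into disjoint cycles gives cycle lengths 4, 3, 2, 1.
The order of π is the least common multiple of its cycle lengths: lcm(4, 3, 2) = 12.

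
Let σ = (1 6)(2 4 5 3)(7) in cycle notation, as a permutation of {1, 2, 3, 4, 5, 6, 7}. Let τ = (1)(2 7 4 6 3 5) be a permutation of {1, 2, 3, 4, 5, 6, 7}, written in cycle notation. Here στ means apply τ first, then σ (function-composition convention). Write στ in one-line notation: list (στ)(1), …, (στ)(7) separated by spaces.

(στ)(x) = σ(τ(x)). Computing each image: σ(τ(1)) = σ(1) = 6, σ(τ(2)) = σ(7) = 7, σ(τ(3)) = σ(5) = 3, σ(τ(4)) = σ(6) = 1, σ(τ(5)) = σ(2) = 4, σ(τ(6)) = σ(3) = 2, σ(τ(7)) = σ(4) = 5.
Hence στ = [6 7 3 1 4 2 5].

6 7 3 1 4 2 5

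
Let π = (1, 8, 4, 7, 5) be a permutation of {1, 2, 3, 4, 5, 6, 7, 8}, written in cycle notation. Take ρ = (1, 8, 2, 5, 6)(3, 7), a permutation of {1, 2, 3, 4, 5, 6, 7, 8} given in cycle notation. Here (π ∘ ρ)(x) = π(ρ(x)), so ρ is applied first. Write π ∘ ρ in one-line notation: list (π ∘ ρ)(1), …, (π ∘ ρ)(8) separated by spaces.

(π ∘ ρ)(x) = π(ρ(x)). Computing each image: π(ρ(1)) = π(8) = 4, π(ρ(2)) = π(5) = 1, π(ρ(3)) = π(7) = 5, π(ρ(4)) = π(4) = 7, π(ρ(5)) = π(6) = 6, π(ρ(6)) = π(1) = 8, π(ρ(7)) = π(3) = 3, π(ρ(8)) = π(2) = 2.
Hence π ∘ ρ = [4 1 5 7 6 8 3 2].

4 1 5 7 6 8 3 2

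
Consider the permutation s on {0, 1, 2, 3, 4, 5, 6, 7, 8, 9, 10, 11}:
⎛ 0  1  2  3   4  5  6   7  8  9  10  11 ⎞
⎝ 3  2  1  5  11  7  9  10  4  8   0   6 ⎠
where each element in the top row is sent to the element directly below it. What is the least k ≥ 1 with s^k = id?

Writing s as disjoint cycles, the cycle lengths are 5, 5, 2.
The order is lcm(5, 5, 2) = 10.

10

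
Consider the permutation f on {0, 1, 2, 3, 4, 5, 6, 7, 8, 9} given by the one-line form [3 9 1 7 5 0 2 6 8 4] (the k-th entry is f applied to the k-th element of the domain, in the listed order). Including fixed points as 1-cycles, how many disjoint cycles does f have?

The cycle decomposition is (0 3 7 6 2 1 9 4 5)(8), which has 2 cycles (counting 1-cycles).

2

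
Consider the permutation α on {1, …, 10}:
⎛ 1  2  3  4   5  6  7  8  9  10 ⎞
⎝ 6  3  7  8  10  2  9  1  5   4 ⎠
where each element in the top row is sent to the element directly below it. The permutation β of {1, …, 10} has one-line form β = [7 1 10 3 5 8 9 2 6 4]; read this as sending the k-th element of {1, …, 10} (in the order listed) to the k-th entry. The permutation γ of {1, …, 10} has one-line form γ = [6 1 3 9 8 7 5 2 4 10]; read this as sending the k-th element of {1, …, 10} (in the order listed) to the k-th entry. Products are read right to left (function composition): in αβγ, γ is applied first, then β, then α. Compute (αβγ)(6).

(αβγ)(6) = α(β(γ(6))). γ(6) = 7, then β(7) = 9, then α(9) = 5, so the result is 5.

5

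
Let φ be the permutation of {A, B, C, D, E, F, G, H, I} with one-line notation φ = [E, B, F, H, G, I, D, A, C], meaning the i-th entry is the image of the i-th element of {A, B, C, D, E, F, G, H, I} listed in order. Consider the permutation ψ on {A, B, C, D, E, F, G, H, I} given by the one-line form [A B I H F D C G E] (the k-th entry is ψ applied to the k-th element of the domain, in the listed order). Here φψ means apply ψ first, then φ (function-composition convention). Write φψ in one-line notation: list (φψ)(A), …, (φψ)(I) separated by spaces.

E B C A I H F D G

For each element, apply ψ then φ: A → A → E; B → B → B; C → I → C; D → H → A; E → F → I; F → D → H; G → C → F; H → G → D; I → E → G.
So φψ in one-line form is E B C A I H F D G.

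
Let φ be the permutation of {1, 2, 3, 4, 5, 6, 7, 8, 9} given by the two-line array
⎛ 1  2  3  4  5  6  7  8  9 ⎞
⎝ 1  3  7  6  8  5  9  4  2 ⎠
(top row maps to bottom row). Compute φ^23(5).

6

Tracing 5 → 8 → … returns to 5 after 4 steps, so 5 lies in a 4-cycle (4, 6, 5, 8).
Powers repeat with period 4 on this cycle, and 23 mod 4 = 3, so φ^23(5) = φ^3(5).
Advancing 3 steps from 5: 5 → 8 → 4 → 6.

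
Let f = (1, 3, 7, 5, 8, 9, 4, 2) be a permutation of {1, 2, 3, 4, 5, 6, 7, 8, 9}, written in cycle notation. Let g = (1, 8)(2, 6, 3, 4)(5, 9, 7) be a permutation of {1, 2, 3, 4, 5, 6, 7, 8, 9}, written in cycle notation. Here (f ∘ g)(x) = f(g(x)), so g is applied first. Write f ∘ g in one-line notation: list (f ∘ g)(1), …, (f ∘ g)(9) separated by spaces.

9 6 2 1 4 7 8 3 5

Chase each element through g then f: 1 → 8 → 9; 2 → 6 → 6; 3 → 4 → 2; 4 → 2 → 1; 5 → 9 → 4; 6 → 3 → 7; 7 → 5 → 8; 8 → 1 → 3; 9 → 7 → 5.
Collecting the images, f ∘ g = [9 6 2 1 4 7 8 3 5].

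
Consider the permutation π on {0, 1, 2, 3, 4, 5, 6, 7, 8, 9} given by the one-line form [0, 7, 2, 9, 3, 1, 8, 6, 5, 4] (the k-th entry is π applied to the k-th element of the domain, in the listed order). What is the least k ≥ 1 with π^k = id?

The disjoint-cycle form of π has cycle lengths 5, 3, 1, 1.
The order of π is the least common multiple of its cycle lengths: lcm(5, 3) = 15.

15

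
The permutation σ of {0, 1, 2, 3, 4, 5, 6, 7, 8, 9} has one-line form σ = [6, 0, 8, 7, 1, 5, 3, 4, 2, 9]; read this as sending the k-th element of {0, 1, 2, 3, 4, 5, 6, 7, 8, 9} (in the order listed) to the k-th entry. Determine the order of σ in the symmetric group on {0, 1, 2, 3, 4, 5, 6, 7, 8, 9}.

The disjoint-cycle form of σ has cycle lengths 6, 2, 1, 1.
The order of σ is the least common multiple of its cycle lengths: lcm(6, 2) = 6.

6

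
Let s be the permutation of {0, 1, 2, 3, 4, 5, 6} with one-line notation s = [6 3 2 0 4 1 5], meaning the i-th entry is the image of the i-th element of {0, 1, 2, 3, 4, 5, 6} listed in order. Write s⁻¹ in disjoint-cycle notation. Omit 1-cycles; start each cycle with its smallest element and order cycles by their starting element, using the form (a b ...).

First write s in disjoint cycles: (0 6 5 1 3).
Reversing each cycle (and rotating so the smallest element leads) gives s⁻¹ = (0 3 1 5 6).

(0 3 1 5 6)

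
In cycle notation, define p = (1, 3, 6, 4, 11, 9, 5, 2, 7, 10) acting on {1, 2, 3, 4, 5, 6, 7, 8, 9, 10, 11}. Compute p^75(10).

10 lies in the 10-cycle (1, 3, 6, 4, 11, 9, 5, 2, 7, 10).
On a 10-cycle, p^10 is the identity, so p^75 = p^5 there (75 ≡ 5 mod 10).
Stepping 5 places around the cycle: 10 → 1 → 3 → 6 → 4 → 11.

11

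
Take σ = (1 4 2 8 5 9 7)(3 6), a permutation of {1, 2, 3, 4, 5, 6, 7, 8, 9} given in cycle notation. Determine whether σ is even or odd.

odd

The cycle lengths are 7, 2.
A cycle is odd iff its length is even; σ has 1 even-length cycle, so sgn(σ) = (−1)^1 and σ is odd.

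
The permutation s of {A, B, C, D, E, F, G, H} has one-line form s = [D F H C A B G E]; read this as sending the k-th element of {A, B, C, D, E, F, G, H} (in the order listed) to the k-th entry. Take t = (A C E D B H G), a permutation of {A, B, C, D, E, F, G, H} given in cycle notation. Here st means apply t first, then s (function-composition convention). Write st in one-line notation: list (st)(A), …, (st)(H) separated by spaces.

(st)(x) = s(t(x)). Computing each image: s(t(A)) = s(C) = H, s(t(B)) = s(H) = E, s(t(C)) = s(E) = A, s(t(D)) = s(B) = F, s(t(E)) = s(D) = C, s(t(F)) = s(F) = B, s(t(G)) = s(A) = D, s(t(H)) = s(G) = G.
Hence st = [H E A F C B D G].

H E A F C B D G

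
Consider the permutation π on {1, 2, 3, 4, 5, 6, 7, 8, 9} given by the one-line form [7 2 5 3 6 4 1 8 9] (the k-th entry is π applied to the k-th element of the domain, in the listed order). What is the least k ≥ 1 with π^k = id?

4

The disjoint-cycle form of π has cycle lengths 4, 2, 1, 1, 1.
The order is lcm(4, 2) = 4.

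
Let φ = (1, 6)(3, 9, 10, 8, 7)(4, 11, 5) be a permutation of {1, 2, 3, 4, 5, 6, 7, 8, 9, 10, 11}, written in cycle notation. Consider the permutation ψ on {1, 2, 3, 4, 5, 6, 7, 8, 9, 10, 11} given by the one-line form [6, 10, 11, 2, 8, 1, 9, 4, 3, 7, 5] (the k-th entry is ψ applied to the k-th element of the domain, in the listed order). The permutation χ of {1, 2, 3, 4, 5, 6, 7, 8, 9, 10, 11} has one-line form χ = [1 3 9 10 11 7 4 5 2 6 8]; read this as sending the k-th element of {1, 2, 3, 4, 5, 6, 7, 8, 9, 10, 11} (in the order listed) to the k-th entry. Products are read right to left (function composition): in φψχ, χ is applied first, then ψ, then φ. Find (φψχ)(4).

Apply the permutations in order: χ(4) = 10, then ψ(10) = 7, then φ(7) = 3. So (φψχ)(4) = 3.

3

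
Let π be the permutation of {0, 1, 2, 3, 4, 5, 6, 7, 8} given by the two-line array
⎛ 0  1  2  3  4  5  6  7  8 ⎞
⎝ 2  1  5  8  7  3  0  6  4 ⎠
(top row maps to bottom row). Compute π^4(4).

Tracing 4 → 7 → … returns to 4 after 8 steps, so 4 lies in an 8-cycle (0 2 5 3 8 4 7 6).
Advancing 4 steps from 4: 4 → 7 → 6 → 0 → 2.

2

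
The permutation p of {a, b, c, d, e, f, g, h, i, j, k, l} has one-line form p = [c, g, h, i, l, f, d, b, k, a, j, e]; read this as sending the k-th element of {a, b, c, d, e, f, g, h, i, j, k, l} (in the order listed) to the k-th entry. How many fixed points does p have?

The fixed points (elements with p(x) = x) are {f}, so there is 1.

1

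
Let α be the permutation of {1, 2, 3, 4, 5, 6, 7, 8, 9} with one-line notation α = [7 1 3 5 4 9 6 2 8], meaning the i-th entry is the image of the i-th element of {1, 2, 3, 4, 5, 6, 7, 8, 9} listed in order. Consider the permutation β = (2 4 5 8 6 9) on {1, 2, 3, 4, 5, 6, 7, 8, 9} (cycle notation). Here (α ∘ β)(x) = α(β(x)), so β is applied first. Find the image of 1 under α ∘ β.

(α ∘ β)(1) = α(β(1)). β(1) = 1, then α(1) = 7. So (α ∘ β)(1) = 7.

7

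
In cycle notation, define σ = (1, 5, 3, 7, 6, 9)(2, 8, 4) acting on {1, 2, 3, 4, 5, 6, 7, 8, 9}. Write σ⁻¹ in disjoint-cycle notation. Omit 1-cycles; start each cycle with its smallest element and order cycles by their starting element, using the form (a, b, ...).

(1, 9, 6, 7, 3, 5)(2, 4, 8)

The inverse reverses each cycle.
After reversing and putting each cycle's least element first, σ⁻¹ = (1, 9, 6, 7, 3, 5)(2, 4, 8).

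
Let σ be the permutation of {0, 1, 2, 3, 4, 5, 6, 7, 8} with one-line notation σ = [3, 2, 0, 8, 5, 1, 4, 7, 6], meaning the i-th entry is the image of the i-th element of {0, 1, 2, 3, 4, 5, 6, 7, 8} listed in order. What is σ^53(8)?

Tracing 8 → 6 → … returns to 8 after 8 steps, so 8 lies in an 8-cycle (0, 3, 8, 6, 4, 5, 1, 2).
On an 8-cycle, σ^8 is the identity, so σ^53 = σ^5 there (53 ≡ 5 mod 8).
Stepping 5 places around the cycle: 8 → 6 → 4 → 5 → 1 → 2.

2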